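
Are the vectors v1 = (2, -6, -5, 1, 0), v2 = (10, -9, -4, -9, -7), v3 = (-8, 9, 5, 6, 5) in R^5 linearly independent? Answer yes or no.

no

Form the matrix with these vectors as rows and row reduce.
R2 ← R2 − (5)·R1: [0, 21, 21, -14, -7]
R3 ← R3 + (4)·R1: [0, -15, -15, 10, 5]
R3 ← R3 + (5/7)·R2: [0, 0, 0, 0, 0]
2 nonzero rows, so the 3 vectors span a space of dimension 2.
Since 2 < 3, the vectors are linearly dependent.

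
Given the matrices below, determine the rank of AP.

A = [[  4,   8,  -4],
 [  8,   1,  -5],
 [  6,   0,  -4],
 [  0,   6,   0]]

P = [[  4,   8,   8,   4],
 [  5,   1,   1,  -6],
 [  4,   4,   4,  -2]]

First compute AP:
[[ 40,  24,  24, -24],
 [ 17,  45,  45,  36],
 [  8,  32,  32,  32],
 [ 30,   6,   6, -36]]
Now row reduce the product.
R2 ← R2 − (17/40)·R1: [0, 174/5, 174/5, 231/5]
R3 ← R3 − (1/5)·R1: [0, 136/5, 136/5, 184/5]
R4 ← R4 − (3/4)·R1: [0, -12, -12, -18]
R3 ← R3 − (68/87)·R2: [0, 0, 0, 20/29]
R4 ← R4 + (10/29)·R2: [0, 0, 0, -60/29]
R4 ← R4 + (3)·R3: [0, 0, 0, 0]
3 nonzero rows, so rank(AP) = 3.

3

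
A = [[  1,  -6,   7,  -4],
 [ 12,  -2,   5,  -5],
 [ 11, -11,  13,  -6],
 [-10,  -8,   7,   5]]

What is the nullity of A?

Row reduce to echelon form.
R2 ← R2 − (12)·R1: [0, 70, -79, 43]
R3 ← R3 − (11)·R1: [0, 55, -64, 38]
R4 ← R4 + (10)·R1: [0, -68, 77, -35]
R3 ← R3 − (11/14)·R2: [0, 0, -27/14, 59/14]
R4 ← R4 + (34/35)·R2: [0, 0, 9/35, 237/35]
R4 ← R4 + (2/15)·R3: [0, 0, 0, 22/3]
4 nonzero rows, so rank(A) = 4.
A has 4 columns; by rank–nullity, nullity = 4 − 4 = 0.

0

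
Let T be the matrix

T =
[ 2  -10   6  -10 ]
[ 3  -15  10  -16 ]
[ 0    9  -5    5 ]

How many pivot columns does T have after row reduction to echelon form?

3

Row reduce to echelon form.
R2 ← R2 − (3/2)·R1: [0, 0, 1, -1]
Swap R2 ↔ R3
Echelon form has 3 nonzero rows, so rank(T) = 3.
Each nonzero row contributes one pivot column: 3 pivot columns.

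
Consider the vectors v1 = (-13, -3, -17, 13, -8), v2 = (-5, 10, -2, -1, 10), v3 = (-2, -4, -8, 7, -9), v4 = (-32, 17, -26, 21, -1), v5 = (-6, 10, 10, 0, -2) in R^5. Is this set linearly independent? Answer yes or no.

Form the matrix with these vectors as rows and row reduce.
R2 ← R2 − (5/13)·R1: [0, 145/13, 59/13, -6, 170/13]
R3 ← R3 − (2/13)·R1: [0, -46/13, -70/13, 5, -101/13]
R4 ← R4 − (32/13)·R1: [0, 317/13, 206/13, -11, 243/13]
R5 ← R5 − (6/13)·R1: [0, 148/13, 232/13, -6, 22/13]
R3 ← R3 + (46/145)·R2: [0, 0, -572/145, 449/145, -105/29]
R4 ← R4 − (317/145)·R2: [0, 0, 859/145, 307/145, -287/29]
R5 ← R5 − (148/145)·R2: [0, 0, 1916/145, 18/145, -338/29]
R4 ← R4 + (859/572)·R3: [0, 0, 0, 3871/572, -8771/572]
R5 ← R5 + (479/143)·R3: [0, 0, 0, 1501/143, -3401/143]
R5 ← R5 − (76/49)·R4: [0, 0, 0, 0, 0]
4 nonzero rows, so the 5 vectors span a space of dimension 4.
Since 4 < 5, the vectors are linearly dependent.

no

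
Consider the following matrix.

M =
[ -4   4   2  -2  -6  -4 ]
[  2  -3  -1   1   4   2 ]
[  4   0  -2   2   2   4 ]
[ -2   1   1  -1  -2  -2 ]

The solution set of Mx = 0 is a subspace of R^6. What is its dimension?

4

Row reduce to echelon form.
R2 ← R2 + (1/2)·R1: [0, -1, 0, 0, 1, 0]
R3 ← R3 + R1: [0, 4, 0, 0, -4, 0]
R4 ← R4 − (1/2)·R1: [0, -1, 0, 0, 1, 0]
R3 ← R3 + (4)·R2: [0, 0, 0, 0, 0, 0]
R4 ← R4 − R2: [0, 0, 0, 0, 0, 0]
2 nonzero rows, so rank(M) = 2.
M has 6 columns; by rank–nullity, nullity = 6 − 2 = 4.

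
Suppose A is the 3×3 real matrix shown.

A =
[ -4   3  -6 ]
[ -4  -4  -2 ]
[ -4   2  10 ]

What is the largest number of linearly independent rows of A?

3

Row reduce to echelon form.
R2 ← R2 − R1: [0, -7, 4]
R3 ← R3 − R1: [0, -1, 16]
R3 ← R3 − (1/7)·R2: [0, 0, 108/7]
Echelon form has 3 nonzero rows, so rank(A) = 3.
The rank gives the maximum number of linearly independent rows: 3.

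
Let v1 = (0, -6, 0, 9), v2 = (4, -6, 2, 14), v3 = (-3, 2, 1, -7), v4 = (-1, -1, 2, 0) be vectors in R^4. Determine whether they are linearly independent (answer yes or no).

no

Form the matrix with these vectors as rows and row reduce.
Swap R1 ↔ R2
R3 ← R3 + (3/4)·R1: [0, -5/2, 5/2, 7/2]
R4 ← R4 + (1/4)·R1: [0, -5/2, 5/2, 7/2]
R3 ← R3 − (5/12)·R2: [0, 0, 5/2, -1/4]
R4 ← R4 − (5/12)·R2: [0, 0, 5/2, -1/4]
R4 ← R4 − R3: [0, 0, 0, 0]
3 nonzero rows, so the 4 vectors span a space of dimension 3.
Since 3 < 4, the vectors are linearly dependent.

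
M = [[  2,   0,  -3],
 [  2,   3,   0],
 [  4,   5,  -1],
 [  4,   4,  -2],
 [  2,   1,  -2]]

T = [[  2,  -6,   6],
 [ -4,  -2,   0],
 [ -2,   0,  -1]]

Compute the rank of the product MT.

First compute MT:
[[ 10, -12,  15],
 [ -8, -18,  12],
 [-10, -34,  25],
 [ -4, -32,  26],
 [  4, -14,  14]]
Now row reduce the product.
R2 ← R2 + (4/5)·R1: [0, -138/5, 24]
R3 ← R3 + R1: [0, -46, 40]
R4 ← R4 + (2/5)·R1: [0, -184/5, 32]
R5 ← R5 − (2/5)·R1: [0, -46/5, 8]
R3 ← R3 − (5/3)·R2: [0, 0, 0]
R4 ← R4 − (4/3)·R2: [0, 0, 0]
R5 ← R5 − (1/3)·R2: [0, 0, 0]
2 nonzero rows, so rank(MT) = 2.

2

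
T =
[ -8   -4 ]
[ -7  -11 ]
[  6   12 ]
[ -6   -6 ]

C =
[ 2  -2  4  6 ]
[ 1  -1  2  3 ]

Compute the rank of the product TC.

1

First compute TC:
[[-20,  20, -40, -60],
 [-25,  25, -50, -75],
 [ 24, -24,  48,  72],
 [-18,  18, -36, -54]]
Now row reduce the product.
R2 ← R2 − (5/4)·R1: [0, 0, 0, 0]
R3 ← R3 + (6/5)·R1: [0, 0, 0, 0]
R4 ← R4 − (9/10)·R1: [0, 0, 0, 0]
1 nonzero row, so rank(TC) = 1.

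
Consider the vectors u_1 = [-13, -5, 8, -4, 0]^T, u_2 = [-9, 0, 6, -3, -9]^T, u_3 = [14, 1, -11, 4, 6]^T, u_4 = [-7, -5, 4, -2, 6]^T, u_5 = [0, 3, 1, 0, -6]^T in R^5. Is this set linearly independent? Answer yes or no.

Form the matrix with these vectors as rows and row reduce.
R2 ← R2 − (9/13)·R1: [0, 45/13, 6/13, -3/13, -9]
R3 ← R3 + (14/13)·R1: [0, -57/13, -31/13, -4/13, 6]
R4 ← R4 − (7/13)·R1: [0, -30/13, -4/13, 2/13, 6]
R3 ← R3 + (19/15)·R2: [0, 0, -9/5, -3/5, -27/5]
R4 ← R4 + (2/3)·R2: [0, 0, 0, 0, 0]
R5 ← R5 − (13/15)·R2: [0, 0, 3/5, 1/5, 9/5]
R5 ← R5 + (1/3)·R3: [0, 0, 0, 0, 0]
3 nonzero rows, so the 5 vectors span a space of dimension 3.
Since 3 < 5, the vectors are linearly dependent.

no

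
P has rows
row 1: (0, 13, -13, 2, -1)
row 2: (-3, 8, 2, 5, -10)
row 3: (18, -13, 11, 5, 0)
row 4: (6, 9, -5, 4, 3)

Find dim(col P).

4

Row reduce to echelon form.
Swap R1 ↔ R2
R3 ← R3 + (6)·R1: [0, 35, 23, 35, -60]
R4 ← R4 + (2)·R1: [0, 25, -1, 14, -17]
R3 ← R3 − (35/13)·R2: [0, 0, 58, 385/13, -745/13]
R4 ← R4 − (25/13)·R2: [0, 0, 24, 132/13, -196/13]
R4 ← R4 − (12/29)·R3: [0, 0, 0, -792/377, 3256/377]
Echelon form has 4 nonzero rows, so rank(P) = 4.
The column space has dimension equal to the rank: 4.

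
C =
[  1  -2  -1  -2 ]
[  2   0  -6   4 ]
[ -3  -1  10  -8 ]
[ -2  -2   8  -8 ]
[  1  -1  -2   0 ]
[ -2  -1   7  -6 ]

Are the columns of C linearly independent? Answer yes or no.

Row reduce C to echelon form.
R2 ← R2 − (2)·R1: [0, 4, -4, 8]
R3 ← R3 + (3)·R1: [0, -7, 7, -14]
R4 ← R4 + (2)·R1: [0, -6, 6, -12]
R5 ← R5 − R1: [0, 1, -1, 2]
R6 ← R6 + (2)·R1: [0, -5, 5, -10]
R3 ← R3 + (7/4)·R2: [0, 0, 0, 0]
R4 ← R4 + (3/2)·R2: [0, 0, 0, 0]
R5 ← R5 − (1/4)·R2: [0, 0, 0, 0]
R6 ← R6 + (5/4)·R2: [0, 0, 0, 0]
2 pivots among 4 columns.
Only 2 < 4 pivot columns, so the columns are linearly dependent.

no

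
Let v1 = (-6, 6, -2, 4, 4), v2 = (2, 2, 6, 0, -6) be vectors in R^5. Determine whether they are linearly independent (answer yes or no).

yes

Form the matrix with these vectors as rows and row reduce.
R2 ← R2 + (1/3)·R1: [0, 4, 16/3, 4/3, -14/3]
2 nonzero rows, so the 2 vectors span a space of dimension 2.
Since 2 = 2, the vectors are linearly independent.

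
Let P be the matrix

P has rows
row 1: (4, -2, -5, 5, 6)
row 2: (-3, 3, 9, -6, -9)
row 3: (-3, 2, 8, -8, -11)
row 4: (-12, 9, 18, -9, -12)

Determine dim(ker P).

2

Row reduce to echelon form.
R2 ← R2 + (3/4)·R1: [0, 3/2, 21/4, -9/4, -9/2]
R3 ← R3 + (3/4)·R1: [0, 1/2, 17/4, -17/4, -13/2]
R4 ← R4 + (3)·R1: [0, 3, 3, 6, 6]
R3 ← R3 − (1/3)·R2: [0, 0, 5/2, -7/2, -5]
R4 ← R4 − (2)·R2: [0, 0, -15/2, 21/2, 15]
R4 ← R4 + (3)·R3: [0, 0, 0, 0, 0]
3 nonzero rows, so rank(P) = 3.
P has 5 columns; by rank–nullity, nullity = 5 − 3 = 2.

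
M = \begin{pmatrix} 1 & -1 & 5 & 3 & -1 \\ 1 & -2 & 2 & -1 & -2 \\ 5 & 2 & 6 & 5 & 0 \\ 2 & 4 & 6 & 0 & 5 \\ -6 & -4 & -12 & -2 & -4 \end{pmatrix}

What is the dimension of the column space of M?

4

Row reduce to echelon form.
R2 ← R2 − R1: [0, -1, -3, -4, -1]
R3 ← R3 − (5)·R1: [0, 7, -19, -10, 5]
R4 ← R4 − (2)·R1: [0, 6, -4, -6, 7]
R5 ← R5 + (6)·R1: [0, -10, 18, 16, -10]
R3 ← R3 + (7)·R2: [0, 0, -40, -38, -2]
R4 ← R4 + (6)·R2: [0, 0, -22, -30, 1]
R5 ← R5 − (10)·R2: [0, 0, 48, 56, 0]
R4 ← R4 − (11/20)·R3: [0, 0, 0, -91/10, 21/10]
R5 ← R5 + (6/5)·R3: [0, 0, 0, 52/5, -12/5]
R5 ← R5 + (8/7)·R4: [0, 0, 0, 0, 0]
Echelon form has 4 nonzero rows, so rank(M) = 4.
The column space has dimension equal to the rank: 4.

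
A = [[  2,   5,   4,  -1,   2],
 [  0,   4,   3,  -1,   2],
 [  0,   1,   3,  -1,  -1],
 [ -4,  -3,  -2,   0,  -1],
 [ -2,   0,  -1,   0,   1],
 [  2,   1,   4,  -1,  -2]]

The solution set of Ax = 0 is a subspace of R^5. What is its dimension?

2

Row reduce to echelon form.
R4 ← R4 + (2)·R1: [0, 7, 6, -2, 3]
R5 ← R5 + R1: [0, 5, 3, -1, 3]
R6 ← R6 − R1: [0, -4, 0, 0, -4]
R3 ← R3 − (1/4)·R2: [0, 0, 9/4, -3/4, -3/2]
R4 ← R4 − (7/4)·R2: [0, 0, 3/4, -1/4, -1/2]
R5 ← R5 − (5/4)·R2: [0, 0, -3/4, 1/4, 1/2]
R6 ← R6 + R2: [0, 0, 3, -1, -2]
R4 ← R4 − (1/3)·R3: [0, 0, 0, 0, 0]
R5 ← R5 + (1/3)·R3: [0, 0, 0, 0, 0]
R6 ← R6 − (4/3)·R3: [0, 0, 0, 0, 0]
3 nonzero rows, so rank(A) = 3.
A has 5 columns; by rank–nullity, nullity = 5 − 3 = 2.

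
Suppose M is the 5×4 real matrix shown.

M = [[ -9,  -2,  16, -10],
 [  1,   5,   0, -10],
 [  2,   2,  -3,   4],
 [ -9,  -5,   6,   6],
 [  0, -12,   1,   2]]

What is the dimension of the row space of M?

4

Row reduce to echelon form.
R2 ← R2 + (1/9)·R1: [0, 43/9, 16/9, -100/9]
R3 ← R3 + (2/9)·R1: [0, 14/9, 5/9, 16/9]
R4 ← R4 − R1: [0, -3, -10, 16]
R3 ← R3 − (14/43)·R2: [0, 0, -1/43, 232/43]
R4 ← R4 + (27/43)·R2: [0, 0, -382/43, 388/43]
R5 ← R5 + (108/43)·R2: [0, 0, 235/43, -1114/43]
R4 ← R4 − (382)·R3: [0, 0, 0, -2052]
R5 ← R5 + (235)·R3: [0, 0, 0, 1242]
R5 ← R5 + (23/38)·R4: [0, 0, 0, 0]
Echelon form has 4 nonzero rows, so rank(M) = 4.
The row space has dimension equal to the rank: 4.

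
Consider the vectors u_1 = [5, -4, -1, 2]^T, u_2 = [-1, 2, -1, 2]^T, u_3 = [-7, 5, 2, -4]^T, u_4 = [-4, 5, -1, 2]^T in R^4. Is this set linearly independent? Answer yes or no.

Form the matrix with these vectors as rows and row reduce.
R2 ← R2 + (1/5)·R1: [0, 6/5, -6/5, 12/5]
R3 ← R3 + (7/5)·R1: [0, -3/5, 3/5, -6/5]
R4 ← R4 + (4/5)·R1: [0, 9/5, -9/5, 18/5]
R3 ← R3 + (1/2)·R2: [0, 0, 0, 0]
R4 ← R4 − (3/2)·R2: [0, 0, 0, 0]
2 nonzero rows, so the 4 vectors span a space of dimension 2.
Since 2 < 4, the vectors are linearly dependent.

no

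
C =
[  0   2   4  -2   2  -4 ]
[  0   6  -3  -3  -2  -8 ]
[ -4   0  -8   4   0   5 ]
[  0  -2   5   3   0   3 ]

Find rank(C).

Row reduce to echelon form.
Swap R1 ↔ R3
R3 ← R3 − (1/3)·R2: [0, 0, 5, -1, 8/3, -4/3]
R4 ← R4 + (1/3)·R2: [0, 0, 4, 2, -2/3, 1/3]
R4 ← R4 − (4/5)·R3: [0, 0, 0, 14/5, -14/5, 7/5]
Echelon form has 4 nonzero rows, so rank(C) = 4.

4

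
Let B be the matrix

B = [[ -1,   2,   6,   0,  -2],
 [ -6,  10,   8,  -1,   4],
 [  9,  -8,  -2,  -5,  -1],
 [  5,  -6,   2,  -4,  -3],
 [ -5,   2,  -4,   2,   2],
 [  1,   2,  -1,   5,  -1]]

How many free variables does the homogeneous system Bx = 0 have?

Row reduce to echelon form.
R2 ← R2 − (6)·R1: [0, -2, -28, -1, 16]
R3 ← R3 + (9)·R1: [0, 10, 52, -5, -19]
R4 ← R4 + (5)·R1: [0, 4, 32, -4, -13]
R5 ← R5 − (5)·R1: [0, -8, -34, 2, 12]
R6 ← R6 + R1: [0, 4, 5, 5, -3]
R3 ← R3 + (5)·R2: [0, 0, -88, -10, 61]
R4 ← R4 + (2)·R2: [0, 0, -24, -6, 19]
R5 ← R5 − (4)·R2: [0, 0, 78, 6, -52]
R6 ← R6 + (2)·R2: [0, 0, -51, 3, 29]
R4 ← R4 − (3/11)·R3: [0, 0, 0, -36/11, 26/11]
R5 ← R5 + (39/44)·R3: [0, 0, 0, -63/22, 91/44]
R6 ← R6 − (51/88)·R3: [0, 0, 0, 387/44, -559/88]
R5 ← R5 − (7/8)·R4: [0, 0, 0, 0, 0]
R6 ← R6 + (43/16)·R4: [0, 0, 0, 0, 0]
4 nonzero rows, so rank(B) = 4.
B has 5 columns; by rank–nullity, nullity = 5 − 4 = 1.

1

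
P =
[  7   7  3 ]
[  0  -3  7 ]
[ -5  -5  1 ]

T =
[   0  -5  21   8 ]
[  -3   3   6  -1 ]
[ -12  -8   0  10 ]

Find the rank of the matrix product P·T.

First compute PT:
[[-57, -38, 189,  79],
 [-75, -65, -18,  73],
 [  3,   2, -135, -25]]
Now row reduce the product.
R2 ← R2 − (25/19)·R1: [0, -15, -5067/19, -588/19]
R3 ← R3 + (1/19)·R1: [0, 0, -2376/19, -396/19]
3 nonzero rows, so rank(PT) = 3.

3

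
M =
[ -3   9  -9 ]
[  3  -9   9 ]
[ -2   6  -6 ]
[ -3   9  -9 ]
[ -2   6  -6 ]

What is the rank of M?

Row reduce to echelon form.
R2 ← R2 + R1: [0, 0, 0]
R3 ← R3 − (2/3)·R1: [0, 0, 0]
R4 ← R4 − R1: [0, 0, 0]
R5 ← R5 − (2/3)·R1: [0, 0, 0]
Echelon form has 1 nonzero row, so rank(M) = 1.

1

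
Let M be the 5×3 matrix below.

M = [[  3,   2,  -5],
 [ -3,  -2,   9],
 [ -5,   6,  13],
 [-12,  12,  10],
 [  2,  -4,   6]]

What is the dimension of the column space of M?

3

Row reduce to echelon form.
R2 ← R2 + R1: [0, 0, 4]
R3 ← R3 + (5/3)·R1: [0, 28/3, 14/3]
R4 ← R4 + (4)·R1: [0, 20, -10]
R5 ← R5 − (2/3)·R1: [0, -16/3, 28/3]
Swap R2 ↔ R3
R4 ← R4 − (15/7)·R2: [0, 0, -20]
R5 ← R5 + (4/7)·R2: [0, 0, 12]
R4 ← R4 + (5)·R3: [0, 0, 0]
R5 ← R5 − (3)·R3: [0, 0, 0]
Echelon form has 3 nonzero rows, so rank(M) = 3.
The column space has dimension equal to the rank: 3.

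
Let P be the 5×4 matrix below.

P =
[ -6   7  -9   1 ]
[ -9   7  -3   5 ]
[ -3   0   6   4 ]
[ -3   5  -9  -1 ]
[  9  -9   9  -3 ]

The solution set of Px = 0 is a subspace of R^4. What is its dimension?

2

Row reduce to echelon form.
R2 ← R2 − (3/2)·R1: [0, -7/2, 21/2, 7/2]
R3 ← R3 − (1/2)·R1: [0, -7/2, 21/2, 7/2]
R4 ← R4 − (1/2)·R1: [0, 3/2, -9/2, -3/2]
R5 ← R5 + (3/2)·R1: [0, 3/2, -9/2, -3/2]
R3 ← R3 − R2: [0, 0, 0, 0]
R4 ← R4 + (3/7)·R2: [0, 0, 0, 0]
R5 ← R5 + (3/7)·R2: [0, 0, 0, 0]
2 nonzero rows, so rank(P) = 2.
P has 4 columns; by rank–nullity, nullity = 4 − 2 = 2.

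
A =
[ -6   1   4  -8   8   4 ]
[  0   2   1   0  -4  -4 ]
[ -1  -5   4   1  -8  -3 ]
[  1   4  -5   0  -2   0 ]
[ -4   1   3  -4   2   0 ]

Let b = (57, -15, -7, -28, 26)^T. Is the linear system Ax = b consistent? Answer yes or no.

Row reduce the augmented matrix [A | b].
R3 ← R3 − (1/6)·R1: [0, -31/6, 10/3, 7/3, -28/3, -11/3, -33/2]
R4 ← R4 + (1/6)·R1: [0, 25/6, -13/3, -4/3, -2/3, 2/3, -37/2]
R5 ← R5 − (2/3)·R1: [0, 1/3, 1/3, 4/3, -10/3, -8/3, -12]
R3 ← R3 + (31/12)·R2: [0, 0, 71/12, 7/3, -59/3, -14, -221/4]
R4 ← R4 − (25/12)·R2: [0, 0, -77/12, -4/3, 23/3, 9, 51/4]
R5 ← R5 − (1/6)·R2: [0, 0, 1/6, 4/3, -8/3, -2, -19/2]
R4 ← R4 + (77/71)·R3: [0, 0, 0, 85/71, -970/71, -439/71, -3349/71]
R5 ← R5 − (2/71)·R3: [0, 0, 0, 90/71, -150/71, -114/71, -564/71]
R5 ← R5 − (18/17)·R4: [0, 0, 0, 0, 210/17, 84/17, 42]
The echelon form has 5 nonzero rows, and every pivot lies in the first 6 columns, so rank(A) = rank([A|b]) = 5.
The system is consistent.

yes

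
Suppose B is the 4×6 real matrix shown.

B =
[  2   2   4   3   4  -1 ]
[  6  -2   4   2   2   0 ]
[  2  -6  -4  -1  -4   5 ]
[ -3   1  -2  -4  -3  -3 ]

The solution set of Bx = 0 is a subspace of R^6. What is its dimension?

3

Row reduce to echelon form.
R2 ← R2 − (3)·R1: [0, -8, -8, -7, -10, 3]
R3 ← R3 − R1: [0, -8, -8, -4, -8, 6]
R4 ← R4 + (3/2)·R1: [0, 4, 4, 1/2, 3, -9/2]
R3 ← R3 − R2: [0, 0, 0, 3, 2, 3]
R4 ← R4 + (1/2)·R2: [0, 0, 0, -3, -2, -3]
R4 ← R4 + R3: [0, 0, 0, 0, 0, 0]
3 nonzero rows, so rank(B) = 3.
B has 6 columns; by rank–nullity, nullity = 6 − 3 = 3.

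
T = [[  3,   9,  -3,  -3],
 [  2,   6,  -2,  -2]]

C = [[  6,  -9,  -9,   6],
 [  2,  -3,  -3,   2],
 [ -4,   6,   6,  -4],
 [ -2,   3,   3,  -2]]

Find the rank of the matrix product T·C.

1

First compute TC:
[[ 54, -81, -81,  54],
 [ 36, -54, -54,  36]]
Now row reduce the product.
R2 ← R2 − (2/3)·R1: [0, 0, 0, 0]
1 nonzero row, so rank(TC) = 1.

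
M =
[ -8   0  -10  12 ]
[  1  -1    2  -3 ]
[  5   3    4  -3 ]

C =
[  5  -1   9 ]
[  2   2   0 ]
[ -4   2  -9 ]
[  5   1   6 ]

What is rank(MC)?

First compute MC:
[[ 60,   0,  90],
 [-20,  -2, -27],
 [  0,   6,  -9]]
Now row reduce the product.
R2 ← R2 + (1/3)·R1: [0, -2, 3]
R3 ← R3 + (3)·R2: [0, 0, 0]
2 nonzero rows, so rank(MC) = 2.

2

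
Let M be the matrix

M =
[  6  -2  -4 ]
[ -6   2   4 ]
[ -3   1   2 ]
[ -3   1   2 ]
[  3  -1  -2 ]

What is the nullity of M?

Row reduce to echelon form.
R2 ← R2 + R1: [0, 0, 0]
R3 ← R3 + (1/2)·R1: [0, 0, 0]
R4 ← R4 + (1/2)·R1: [0, 0, 0]
R5 ← R5 − (1/2)·R1: [0, 0, 0]
1 nonzero row, so rank(M) = 1.
M has 3 columns; by rank–nullity, nullity = 3 − 1 = 2.

2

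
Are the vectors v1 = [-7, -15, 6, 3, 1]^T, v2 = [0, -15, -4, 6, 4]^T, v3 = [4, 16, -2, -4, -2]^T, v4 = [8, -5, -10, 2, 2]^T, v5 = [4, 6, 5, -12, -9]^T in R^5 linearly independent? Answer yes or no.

no

Form the matrix with these vectors as rows and row reduce.
R3 ← R3 + (4/7)·R1: [0, 52/7, 10/7, -16/7, -10/7]
R4 ← R4 + (8/7)·R1: [0, -155/7, -22/7, 38/7, 22/7]
R5 ← R5 + (4/7)·R1: [0, -18/7, 59/7, -72/7, -59/7]
R3 ← R3 + (52/105)·R2: [0, 0, -58/105, 24/35, 58/105]
R4 ← R4 − (31/21)·R2: [0, 0, 58/21, -24/7, -58/21]
R5 ← R5 − (6/35)·R2: [0, 0, 319/35, -396/35, -319/35]
R4 ← R4 + (5)·R3: [0, 0, 0, 0, 0]
R5 ← R5 + (33/2)·R3: [0, 0, 0, 0, 0]
3 nonzero rows, so the 5 vectors span a space of dimension 3.
Since 3 < 5, the vectors are linearly dependent.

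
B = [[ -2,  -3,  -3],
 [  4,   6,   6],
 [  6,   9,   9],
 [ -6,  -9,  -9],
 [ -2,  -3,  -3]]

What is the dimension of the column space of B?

Row reduce to echelon form.
R2 ← R2 + (2)·R1: [0, 0, 0]
R3 ← R3 + (3)·R1: [0, 0, 0]
R4 ← R4 − (3)·R1: [0, 0, 0]
R5 ← R5 − R1: [0, 0, 0]
Echelon form has 1 nonzero row, so rank(B) = 1.
The column space has dimension equal to the rank: 1.

1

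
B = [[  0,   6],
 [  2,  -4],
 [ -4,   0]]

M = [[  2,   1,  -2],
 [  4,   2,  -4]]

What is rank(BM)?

1

First compute BM:
[[ 24,  12, -24],
 [-12,  -6,  12],
 [ -8,  -4,   8]]
Now row reduce the product.
R2 ← R2 + (1/2)·R1: [0, 0, 0]
R3 ← R3 + (1/3)·R1: [0, 0, 0]
1 nonzero row, so rank(BM) = 1.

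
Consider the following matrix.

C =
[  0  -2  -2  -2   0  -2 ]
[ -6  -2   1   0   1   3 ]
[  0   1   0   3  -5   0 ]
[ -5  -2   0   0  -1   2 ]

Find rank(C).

4

Row reduce to echelon form.
Swap R1 ↔ R2
R4 ← R4 − (5/6)·R1: [0, -1/3, -5/6, 0, -11/6, -1/2]
R3 ← R3 + (1/2)·R2: [0, 0, -1, 2, -5, -1]
R4 ← R4 − (1/6)·R2: [0, 0, -1/2, 1/3, -11/6, -1/6]
R4 ← R4 − (1/2)·R3: [0, 0, 0, -2/3, 2/3, 1/3]
Echelon form has 4 nonzero rows, so rank(C) = 4.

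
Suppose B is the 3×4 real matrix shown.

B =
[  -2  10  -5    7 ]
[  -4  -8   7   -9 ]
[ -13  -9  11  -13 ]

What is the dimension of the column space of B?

Row reduce to echelon form.
R2 ← R2 − (2)·R1: [0, -28, 17, -23]
R3 ← R3 − (13/2)·R1: [0, -74, 87/2, -117/2]
R3 ← R3 − (37/14)·R2: [0, 0, -10/7, 16/7]
Echelon form has 3 nonzero rows, so rank(B) = 3.
The column space has dimension equal to the rank: 3.

3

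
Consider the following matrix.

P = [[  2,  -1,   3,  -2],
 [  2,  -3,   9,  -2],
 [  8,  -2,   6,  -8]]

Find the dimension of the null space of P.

Row reduce to echelon form.
R2 ← R2 − R1: [0, -2, 6, 0]
R3 ← R3 − (4)·R1: [0, 2, -6, 0]
R3 ← R3 + R2: [0, 0, 0, 0]
2 nonzero rows, so rank(P) = 2.
P has 4 columns; by rank–nullity, nullity = 4 − 2 = 2.

2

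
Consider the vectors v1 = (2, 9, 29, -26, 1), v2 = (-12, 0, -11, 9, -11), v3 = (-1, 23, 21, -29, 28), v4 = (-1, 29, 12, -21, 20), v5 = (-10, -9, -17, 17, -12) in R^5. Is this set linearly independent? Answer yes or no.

yes

Form the matrix with these vectors as rows and row reduce.
R2 ← R2 + (6)·R1: [0, 54, 163, -147, -5]
R3 ← R3 + (1/2)·R1: [0, 55/2, 71/2, -42, 57/2]
R4 ← R4 + (1/2)·R1: [0, 67/2, 53/2, -34, 41/2]
R5 ← R5 + (5)·R1: [0, 36, 128, -113, -7]
R3 ← R3 − (55/108)·R2: [0, 0, -5131/108, 1183/36, 3353/108]
R4 ← R4 − (67/108)·R2: [0, 0, -8059/108, 2059/36, 2549/108]
R5 ← R5 − (2/3)·R2: [0, 0, 58/3, -15, -11/3]
R4 ← R4 − (8059/5131)·R3: [0, 0, 0, 4091/733, -18443/733]
R5 ← R5 + (2088/5131)·R3: [0, 0, 0, -1193/733, 6573/733]
R5 ← R5 + (1193/4091)·R4: [0, 0, 0, 0, 6668/4091]
5 nonzero rows, so the 5 vectors span a space of dimension 5.
Since 5 = 5, the vectors are linearly independent.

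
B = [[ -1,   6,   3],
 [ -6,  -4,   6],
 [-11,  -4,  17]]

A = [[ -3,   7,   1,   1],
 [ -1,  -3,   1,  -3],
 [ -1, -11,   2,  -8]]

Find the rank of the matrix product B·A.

2

First compute BA:
[[ -6, -58,  11, -43],
 [ 16, -96,   2, -42],
 [ 20, -252,  19, -135]]
Now row reduce the product.
R2 ← R2 + (8/3)·R1: [0, -752/3, 94/3, -470/3]
R3 ← R3 + (10/3)·R1: [0, -1336/3, 167/3, -835/3]
R3 ← R3 − (167/94)·R2: [0, 0, 0, 0]
2 nonzero rows, so rank(BA) = 2.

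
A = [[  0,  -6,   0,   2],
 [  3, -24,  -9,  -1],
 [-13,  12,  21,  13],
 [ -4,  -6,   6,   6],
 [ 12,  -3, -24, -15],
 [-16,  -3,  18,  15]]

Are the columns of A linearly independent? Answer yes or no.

yes

Row reduce A to echelon form.
Swap R1 ↔ R2
R3 ← R3 + (13/3)·R1: [0, -92, -18, 26/3]
R4 ← R4 + (4/3)·R1: [0, -38, -6, 14/3]
R5 ← R5 − (4)·R1: [0, 93, 12, -11]
R6 ← R6 + (16/3)·R1: [0, -131, -30, 29/3]
R3 ← R3 − (46/3)·R2: [0, 0, -18, -22]
R4 ← R4 − (19/3)·R2: [0, 0, -6, -8]
R5 ← R5 + (31/2)·R2: [0, 0, 12, 20]
R6 ← R6 − (131/6)·R2: [0, 0, -30, -34]
R4 ← R4 − (1/3)·R3: [0, 0, 0, -2/3]
R5 ← R5 + (2/3)·R3: [0, 0, 0, 16/3]
R6 ← R6 − (5/3)·R3: [0, 0, 0, 8/3]
R5 ← R5 + (8)·R4: [0, 0, 0, 0]
R6 ← R6 + (4)·R4: [0, 0, 0, 0]
4 pivots among 4 columns.
Every column is a pivot column, so the columns are linearly independent.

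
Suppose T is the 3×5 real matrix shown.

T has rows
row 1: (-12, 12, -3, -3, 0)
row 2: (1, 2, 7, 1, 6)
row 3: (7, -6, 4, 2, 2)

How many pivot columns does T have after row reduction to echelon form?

Row reduce to echelon form.
R2 ← R2 + (1/12)·R1: [0, 3, 27/4, 3/4, 6]
R3 ← R3 + (7/12)·R1: [0, 1, 9/4, 1/4, 2]
R3 ← R3 − (1/3)·R2: [0, 0, 0, 0, 0]
Echelon form has 2 nonzero rows, so rank(T) = 2.
Each nonzero row contributes one pivot column: 2 pivot columns.

2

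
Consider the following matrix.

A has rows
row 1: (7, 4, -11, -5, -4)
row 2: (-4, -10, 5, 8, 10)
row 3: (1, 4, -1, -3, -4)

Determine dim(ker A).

3

Row reduce to echelon form.
R2 ← R2 + (4/7)·R1: [0, -54/7, -9/7, 36/7, 54/7]
R3 ← R3 − (1/7)·R1: [0, 24/7, 4/7, -16/7, -24/7]
R3 ← R3 + (4/9)·R2: [0, 0, 0, 0, 0]
2 nonzero rows, so rank(A) = 2.
A has 5 columns; by rank–nullity, nullity = 5 − 2 = 3.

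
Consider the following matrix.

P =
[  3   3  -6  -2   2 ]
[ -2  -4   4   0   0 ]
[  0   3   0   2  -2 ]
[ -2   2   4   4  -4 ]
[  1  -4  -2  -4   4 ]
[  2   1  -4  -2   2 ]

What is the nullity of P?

Row reduce to echelon form.
R2 ← R2 + (2/3)·R1: [0, -2, 0, -4/3, 4/3]
R4 ← R4 + (2/3)·R1: [0, 4, 0, 8/3, -8/3]
R5 ← R5 − (1/3)·R1: [0, -5, 0, -10/3, 10/3]
R6 ← R6 − (2/3)·R1: [0, -1, 0, -2/3, 2/3]
R3 ← R3 + (3/2)·R2: [0, 0, 0, 0, 0]
R4 ← R4 + (2)·R2: [0, 0, 0, 0, 0]
R5 ← R5 − (5/2)·R2: [0, 0, 0, 0, 0]
R6 ← R6 − (1/2)·R2: [0, 0, 0, 0, 0]
2 nonzero rows, so rank(P) = 2.
P has 5 columns; by rank–nullity, nullity = 5 − 2 = 3.

3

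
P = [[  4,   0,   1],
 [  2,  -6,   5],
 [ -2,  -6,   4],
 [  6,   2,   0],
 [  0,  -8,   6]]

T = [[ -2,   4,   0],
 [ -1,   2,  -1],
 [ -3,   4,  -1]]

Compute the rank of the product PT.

2

First compute PT:
[[-11,  20,  -1],
 [-13,  16,   1],
 [ -2,  -4,   2],
 [-14,  28,  -2],
 [-10,   8,   2]]
Now row reduce the product.
R2 ← R2 − (13/11)·R1: [0, -84/11, 24/11]
R3 ← R3 − (2/11)·R1: [0, -84/11, 24/11]
R4 ← R4 − (14/11)·R1: [0, 28/11, -8/11]
R5 ← R5 − (10/11)·R1: [0, -112/11, 32/11]
R3 ← R3 − R2: [0, 0, 0]
R4 ← R4 + (1/3)·R2: [0, 0, 0]
R5 ← R5 − (4/3)·R2: [0, 0, 0]
2 nonzero rows, so rank(PT) = 2.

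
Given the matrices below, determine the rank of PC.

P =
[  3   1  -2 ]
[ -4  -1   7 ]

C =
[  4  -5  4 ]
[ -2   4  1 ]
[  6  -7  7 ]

First compute PC:
[[ -2,   3,  -1],
 [ 28, -33,  32]]
Now row reduce the product.
R2 ← R2 + (14)·R1: [0, 9, 18]
2 nonzero rows, so rank(PC) = 2.

2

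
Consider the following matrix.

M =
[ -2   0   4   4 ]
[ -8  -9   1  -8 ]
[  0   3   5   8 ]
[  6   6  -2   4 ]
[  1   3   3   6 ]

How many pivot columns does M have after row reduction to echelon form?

2

Row reduce to echelon form.
R2 ← R2 − (4)·R1: [0, -9, -15, -24]
R4 ← R4 + (3)·R1: [0, 6, 10, 16]
R5 ← R5 + (1/2)·R1: [0, 3, 5, 8]
R3 ← R3 + (1/3)·R2: [0, 0, 0, 0]
R4 ← R4 + (2/3)·R2: [0, 0, 0, 0]
R5 ← R5 + (1/3)·R2: [0, 0, 0, 0]
Echelon form has 2 nonzero rows, so rank(M) = 2.
Each nonzero row contributes one pivot column: 2 pivot columns.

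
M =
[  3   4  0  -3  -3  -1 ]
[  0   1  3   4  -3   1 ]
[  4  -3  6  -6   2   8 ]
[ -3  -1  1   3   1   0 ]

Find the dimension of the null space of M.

Row reduce to echelon form.
R3 ← R3 − (4/3)·R1: [0, -25/3, 6, -2, 6, 28/3]
R4 ← R4 + R1: [0, 3, 1, 0, -2, -1]
R3 ← R3 + (25/3)·R2: [0, 0, 31, 94/3, -19, 53/3]
R4 ← R4 − (3)·R2: [0, 0, -8, -12, 7, -4]
R4 ← R4 + (8/31)·R3: [0, 0, 0, -364/93, 65/31, 52/93]
4 nonzero rows, so rank(M) = 4.
M has 6 columns; by rank–nullity, nullity = 6 − 4 = 2.

2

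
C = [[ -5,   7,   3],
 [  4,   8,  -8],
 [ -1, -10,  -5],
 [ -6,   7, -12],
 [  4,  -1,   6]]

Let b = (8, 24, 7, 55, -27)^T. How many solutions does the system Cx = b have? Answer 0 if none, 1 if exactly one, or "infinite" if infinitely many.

Row reduce the augmented matrix [C | b].
R2 ← R2 + (4/5)·R1: [0, 68/5, -28/5, 152/5]
R3 ← R3 − (1/5)·R1: [0, -57/5, -28/5, 27/5]
R4 ← R4 − (6/5)·R1: [0, -7/5, -78/5, 227/5]
R5 ← R5 + (4/5)·R1: [0, 23/5, 42/5, -103/5]
R3 ← R3 + (57/68)·R2: [0, 0, -175/17, 525/17]
R4 ← R4 + (7/68)·R2: [0, 0, -275/17, 825/17]
R5 ← R5 − (23/68)·R2: [0, 0, 175/17, -525/17]
R4 ← R4 − (11/7)·R3: [0, 0, 0, 0]
R5 ← R5 + R3: [0, 0, 0, 0]
The echelon form has 3 nonzero rows, and every pivot lies in the first 3 columns, so rank(C) = rank([C|b]) = 3.
The system is consistent.
rank = 3 = number of unknowns, so the solution is unique.

1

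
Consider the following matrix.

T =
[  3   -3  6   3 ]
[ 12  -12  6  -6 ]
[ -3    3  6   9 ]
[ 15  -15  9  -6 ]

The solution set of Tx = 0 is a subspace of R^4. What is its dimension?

Row reduce to echelon form.
R2 ← R2 − (4)·R1: [0, 0, -18, -18]
R3 ← R3 + R1: [0, 0, 12, 12]
R4 ← R4 − (5)·R1: [0, 0, -21, -21]
R3 ← R3 + (2/3)·R2: [0, 0, 0, 0]
R4 ← R4 − (7/6)·R2: [0, 0, 0, 0]
2 nonzero rows, so rank(T) = 2.
T has 4 columns; by rank–nullity, nullity = 4 − 2 = 2.

2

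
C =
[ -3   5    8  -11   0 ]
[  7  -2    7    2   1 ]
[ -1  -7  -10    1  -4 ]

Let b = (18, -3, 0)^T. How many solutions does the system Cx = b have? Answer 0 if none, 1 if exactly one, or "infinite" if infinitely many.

Row reduce the augmented matrix [C | b].
R2 ← R2 + (7/3)·R1: [0, 29/3, 77/3, -71/3, 1, 39]
R3 ← R3 − (1/3)·R1: [0, -26/3, -38/3, 14/3, -4, -6]
R3 ← R3 + (26/29)·R2: [0, 0, 300/29, -480/29, -90/29, 840/29]
The echelon form has 3 nonzero rows, and every pivot lies in the first 5 columns, so rank(C) = rank([C|b]) = 3.
The system is consistent.
rank = 3 < 5 unknowns, so there are infinitely many solutions.

infinite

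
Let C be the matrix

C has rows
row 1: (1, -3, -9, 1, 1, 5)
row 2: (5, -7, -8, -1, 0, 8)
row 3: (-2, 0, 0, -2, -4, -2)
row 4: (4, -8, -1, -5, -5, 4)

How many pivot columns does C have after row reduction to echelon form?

4

Row reduce to echelon form.
R2 ← R2 − (5)·R1: [0, 8, 37, -6, -5, -17]
R3 ← R3 + (2)·R1: [0, -6, -18, 0, -2, 8]
R4 ← R4 − (4)·R1: [0, 4, 35, -9, -9, -16]
R3 ← R3 + (3/4)·R2: [0, 0, 39/4, -9/2, -23/4, -19/4]
R4 ← R4 − (1/2)·R2: [0, 0, 33/2, -6, -13/2, -15/2]
R4 ← R4 − (22/13)·R3: [0, 0, 0, 21/13, 42/13, 7/13]
Echelon form has 4 nonzero rows, so rank(C) = 4.
Each nonzero row contributes one pivot column: 4 pivot columns.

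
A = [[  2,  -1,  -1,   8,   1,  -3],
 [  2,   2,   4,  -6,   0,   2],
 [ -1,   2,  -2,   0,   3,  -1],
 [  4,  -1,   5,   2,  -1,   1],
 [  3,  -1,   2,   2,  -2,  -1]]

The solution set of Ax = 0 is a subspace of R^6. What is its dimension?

2

Row reduce to echelon form.
R2 ← R2 − R1: [0, 3, 5, -14, -1, 5]
R3 ← R3 + (1/2)·R1: [0, 3/2, -5/2, 4, 7/2, -5/2]
R4 ← R4 − (2)·R1: [0, 1, 7, -14, -3, 7]
R5 ← R5 − (3/2)·R1: [0, 1/2, 7/2, -10, -7/2, 7/2]
R3 ← R3 − (1/2)·R2: [0, 0, -5, 11, 4, -5]
R4 ← R4 − (1/3)·R2: [0, 0, 16/3, -28/3, -8/3, 16/3]
R5 ← R5 − (1/6)·R2: [0, 0, 8/3, -23/3, -10/3, 8/3]
R4 ← R4 + (16/15)·R3: [0, 0, 0, 12/5, 8/5, 0]
R5 ← R5 + (8/15)·R3: [0, 0, 0, -9/5, -6/5, 0]
R5 ← R5 + (3/4)·R4: [0, 0, 0, 0, 0, 0]
4 nonzero rows, so rank(A) = 4.
A has 6 columns; by rank–nullity, nullity = 6 − 4 = 2.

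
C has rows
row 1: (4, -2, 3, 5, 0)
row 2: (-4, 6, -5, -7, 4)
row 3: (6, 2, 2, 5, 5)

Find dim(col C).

2

Row reduce to echelon form.
R2 ← R2 + R1: [0, 4, -2, -2, 4]
R3 ← R3 − (3/2)·R1: [0, 5, -5/2, -5/2, 5]
R3 ← R3 − (5/4)·R2: [0, 0, 0, 0, 0]
Echelon form has 2 nonzero rows, so rank(C) = 2.
The column space has dimension equal to the rank: 2.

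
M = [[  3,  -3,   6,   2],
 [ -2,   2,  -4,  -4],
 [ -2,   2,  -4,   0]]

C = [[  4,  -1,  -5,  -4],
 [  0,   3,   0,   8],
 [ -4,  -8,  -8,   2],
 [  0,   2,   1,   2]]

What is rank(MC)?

2

First compute MC:
[[-12, -56, -61, -20],
 [  8,  32,  38,   8],
 [  8,  40,  42,  16]]
Now row reduce the product.
R2 ← R2 + (2/3)·R1: [0, -16/3, -8/3, -16/3]
R3 ← R3 + (2/3)·R1: [0, 8/3, 4/3, 8/3]
R3 ← R3 + (1/2)·R2: [0, 0, 0, 0]
2 nonzero rows, so rank(MC) = 2.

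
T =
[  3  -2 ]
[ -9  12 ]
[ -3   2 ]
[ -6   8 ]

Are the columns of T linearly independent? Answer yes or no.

yes

Row reduce T to echelon form.
R2 ← R2 + (3)·R1: [0, 6]
R3 ← R3 + R1: [0, 0]
R4 ← R4 + (2)·R1: [0, 4]
R4 ← R4 − (2/3)·R2: [0, 0]
2 pivots among 2 columns.
Every column is a pivot column, so the columns are linearly independent.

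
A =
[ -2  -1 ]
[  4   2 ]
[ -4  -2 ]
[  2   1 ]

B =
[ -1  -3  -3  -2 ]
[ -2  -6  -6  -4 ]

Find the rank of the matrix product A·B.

1

First compute AB:
[[  4,  12,  12,   8],
 [ -8, -24, -24, -16],
 [  8,  24,  24,  16],
 [ -4, -12, -12,  -8]]
Now row reduce the product.
R2 ← R2 + (2)·R1: [0, 0, 0, 0]
R3 ← R3 − (2)·R1: [0, 0, 0, 0]
R4 ← R4 + R1: [0, 0, 0, 0]
1 nonzero row, so rank(AB) = 1.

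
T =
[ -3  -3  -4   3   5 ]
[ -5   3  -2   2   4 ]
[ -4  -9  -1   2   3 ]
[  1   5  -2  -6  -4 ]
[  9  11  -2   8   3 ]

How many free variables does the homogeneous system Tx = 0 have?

0

Row reduce to echelon form.
R2 ← R2 − (5/3)·R1: [0, 8, 14/3, -3, -13/3]
R3 ← R3 − (4/3)·R1: [0, -5, 13/3, -2, -11/3]
R4 ← R4 + (1/3)·R1: [0, 4, -10/3, -5, -7/3]
R5 ← R5 + (3)·R1: [0, 2, -14, 17, 18]
R3 ← R3 + (5/8)·R2: [0, 0, 29/4, -31/8, -51/8]
R4 ← R4 − (1/2)·R2: [0, 0, -17/3, -7/2, -1/6]
R5 ← R5 − (1/4)·R2: [0, 0, -91/6, 71/4, 229/12]
R4 ← R4 + (68/87)·R3: [0, 0, 0, -568/87, -448/87]
R5 ← R5 + (182/87)·R3: [0, 0, 0, 839/87, 500/87]
R5 ← R5 + (839/568)·R4: [0, 0, 0, 0, -132/71]
5 nonzero rows, so rank(T) = 5.
T has 5 columns; by rank–nullity, nullity = 5 − 5 = 0.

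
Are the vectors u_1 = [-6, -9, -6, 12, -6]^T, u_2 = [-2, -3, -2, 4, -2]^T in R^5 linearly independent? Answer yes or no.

Form the matrix with these vectors as rows and row reduce.
R2 ← R2 − (1/3)·R1: [0, 0, 0, 0, 0]
1 nonzero row, so the 2 vectors span a space of dimension 1.
Since 1 < 2, the vectors are linearly dependent.

no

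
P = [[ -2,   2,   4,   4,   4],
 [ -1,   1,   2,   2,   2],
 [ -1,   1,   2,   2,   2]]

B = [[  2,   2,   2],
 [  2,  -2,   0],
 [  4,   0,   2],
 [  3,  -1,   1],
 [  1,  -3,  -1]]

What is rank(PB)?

1

First compute PB:
[[ 32, -24,   4],
 [ 16, -12,   2],
 [ 16, -12,   2]]
Now row reduce the product.
R2 ← R2 − (1/2)·R1: [0, 0, 0]
R3 ← R3 − (1/2)·R1: [0, 0, 0]
1 nonzero row, so rank(PB) = 1.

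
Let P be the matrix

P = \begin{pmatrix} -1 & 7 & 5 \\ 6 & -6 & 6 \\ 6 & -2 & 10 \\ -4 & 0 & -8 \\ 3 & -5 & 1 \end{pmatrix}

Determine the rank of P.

2

Row reduce to echelon form.
R2 ← R2 + (6)·R1: [0, 36, 36]
R3 ← R3 + (6)·R1: [0, 40, 40]
R4 ← R4 − (4)·R1: [0, -28, -28]
R5 ← R5 + (3)·R1: [0, 16, 16]
R3 ← R3 − (10/9)·R2: [0, 0, 0]
R4 ← R4 + (7/9)·R2: [0, 0, 0]
R5 ← R5 − (4/9)·R2: [0, 0, 0]
Echelon form has 2 nonzero rows, so rank(P) = 2.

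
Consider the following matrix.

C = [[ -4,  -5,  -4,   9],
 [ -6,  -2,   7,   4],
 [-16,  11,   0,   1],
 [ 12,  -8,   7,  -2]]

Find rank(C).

4

Row reduce to echelon form.
R2 ← R2 − (3/2)·R1: [0, 11/2, 13, -19/2]
R3 ← R3 − (4)·R1: [0, 31, 16, -35]
R4 ← R4 + (3)·R1: [0, -23, -5, 25]
R3 ← R3 − (62/11)·R2: [0, 0, -630/11, 204/11]
R4 ← R4 + (46/11)·R2: [0, 0, 543/11, -162/11]
R4 ← R4 + (181/210)·R3: [0, 0, 0, 44/35]
Echelon form has 4 nonzero rows, so rank(C) = 4.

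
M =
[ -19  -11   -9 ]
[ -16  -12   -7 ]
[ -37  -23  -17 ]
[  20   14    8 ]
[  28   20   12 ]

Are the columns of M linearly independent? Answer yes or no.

yes

Row reduce M to echelon form.
R2 ← R2 − (16/19)·R1: [0, -52/19, 11/19]
R3 ← R3 − (37/19)·R1: [0, -30/19, 10/19]
R4 ← R4 + (20/19)·R1: [0, 46/19, -28/19]
R5 ← R5 + (28/19)·R1: [0, 72/19, -24/19]
R3 ← R3 − (15/26)·R2: [0, 0, 5/26]
R4 ← R4 + (23/26)·R2: [0, 0, -25/26]
R5 ← R5 + (18/13)·R2: [0, 0, -6/13]
R4 ← R4 + (5)·R3: [0, 0, 0]
R5 ← R5 + (12/5)·R3: [0, 0, 0]
3 pivots among 3 columns.
Every column is a pivot column, so the columns are linearly independent.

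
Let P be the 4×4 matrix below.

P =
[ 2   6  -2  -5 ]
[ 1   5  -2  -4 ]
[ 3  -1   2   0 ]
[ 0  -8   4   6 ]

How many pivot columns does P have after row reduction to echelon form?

2

Row reduce to echelon form.
R2 ← R2 − (1/2)·R1: [0, 2, -1, -3/2]
R3 ← R3 − (3/2)·R1: [0, -10, 5, 15/2]
R3 ← R3 + (5)·R2: [0, 0, 0, 0]
R4 ← R4 + (4)·R2: [0, 0, 0, 0]
Echelon form has 2 nonzero rows, so rank(P) = 2.
Each nonzero row contributes one pivot column: 2 pivot columns.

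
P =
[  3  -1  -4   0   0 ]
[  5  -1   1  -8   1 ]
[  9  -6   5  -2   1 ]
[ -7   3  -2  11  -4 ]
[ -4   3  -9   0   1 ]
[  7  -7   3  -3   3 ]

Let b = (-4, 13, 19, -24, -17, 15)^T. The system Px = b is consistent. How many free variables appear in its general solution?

Row reduce the augmented matrix [P | b].
R2 ← R2 − (5/3)·R1: [0, 2/3, 23/3, -8, 1, 59/3]
R3 ← R3 − (3)·R1: [0, -3, 17, -2, 1, 31]
R4 ← R4 + (7/3)·R1: [0, 2/3, -34/3, 11, -4, -100/3]
R5 ← R5 + (4/3)·R1: [0, 5/3, -43/3, 0, 1, -67/3]
R6 ← R6 − (7/3)·R1: [0, -14/3, 37/3, -3, 3, 73/3]
R3 ← R3 + (9/2)·R2: [0, 0, 103/2, -38, 11/2, 239/2]
R4 ← R4 − R2: [0, 0, -19, 19, -5, -53]
R5 ← R5 − (5/2)·R2: [0, 0, -67/2, 20, -3/2, -143/2]
R6 ← R6 + (7)·R2: [0, 0, 66, -59, 10, 162]
R4 ← R4 + (38/103)·R3: [0, 0, 0, 513/103, -306/103, -918/103]
R5 ← R5 + (67/103)·R3: [0, 0, 0, -486/103, 214/103, 642/103]
R6 ← R6 − (132/103)·R3: [0, 0, 0, -1061/103, 304/103, 912/103]
R5 ← R5 + (18/19)·R4: [0, 0, 0, 0, -14/19, -42/19]
R6 ← R6 + (1061/513)·R4: [0, 0, 0, 0, -182/57, -182/19]
R6 ← R6 − (13/3)·R5: [0, 0, 0, 0, 0, 0]
The echelon form has 5 nonzero rows, and every pivot lies in the first 5 columns, so rank(P) = rank([P|b]) = 5.
The system is consistent.
Free variables = (unknowns) − (rank) = 5 − 5 = 0.

0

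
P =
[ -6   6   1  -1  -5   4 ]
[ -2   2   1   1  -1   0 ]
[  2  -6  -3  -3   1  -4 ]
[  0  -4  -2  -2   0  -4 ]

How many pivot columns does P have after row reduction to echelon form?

Row reduce to echelon form.
R2 ← R2 − (1/3)·R1: [0, 0, 2/3, 4/3, 2/3, -4/3]
R3 ← R3 + (1/3)·R1: [0, -4, -8/3, -10/3, -2/3, -8/3]
Swap R2 ↔ R3
R4 ← R4 − R2: [0, 0, 2/3, 4/3, 2/3, -4/3]
R4 ← R4 − R3: [0, 0, 0, 0, 0, 0]
Echelon form has 3 nonzero rows, so rank(P) = 3.
Each nonzero row contributes one pivot column: 3 pivot columns.

3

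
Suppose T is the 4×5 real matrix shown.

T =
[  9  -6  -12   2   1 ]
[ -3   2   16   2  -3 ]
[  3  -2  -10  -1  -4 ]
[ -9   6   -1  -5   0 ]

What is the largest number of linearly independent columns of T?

3

Row reduce to echelon form.
R2 ← R2 + (1/3)·R1: [0, 0, 12, 8/3, -8/3]
R3 ← R3 − (1/3)·R1: [0, 0, -6, -5/3, -13/3]
R4 ← R4 + R1: [0, 0, -13, -3, 1]
R3 ← R3 + (1/2)·R2: [0, 0, 0, -1/3, -17/3]
R4 ← R4 + (13/12)·R2: [0, 0, 0, -1/9, -17/9]
R4 ← R4 − (1/3)·R3: [0, 0, 0, 0, 0]
Echelon form has 3 nonzero rows, so rank(T) = 3.
The rank gives the maximum number of linearly independent columns: 3.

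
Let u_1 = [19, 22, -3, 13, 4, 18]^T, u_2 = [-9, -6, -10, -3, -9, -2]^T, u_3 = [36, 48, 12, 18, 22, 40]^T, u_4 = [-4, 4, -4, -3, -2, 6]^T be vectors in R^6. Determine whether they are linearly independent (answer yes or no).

yes

Form the matrix with these vectors as rows and row reduce.
R2 ← R2 + (9/19)·R1: [0, 84/19, -217/19, 60/19, -135/19, 124/19]
R3 ← R3 − (36/19)·R1: [0, 120/19, 336/19, -126/19, 274/19, 112/19]
R4 ← R4 + (4/19)·R1: [0, 164/19, -88/19, -5/19, -22/19, 186/19]
R3 ← R3 − (10/7)·R2: [0, 0, 34, -78/7, 172/7, -24/7]
R4 ← R4 − (41/21)·R2: [0, 0, 53/3, -45/7, 89/7, -62/21]
R4 ← R4 − (53/102)·R3: [0, 0, 0, -76/119, -19/357, -418/357]
4 nonzero rows, so the 4 vectors span a space of dimension 4.
Since 4 = 4, the vectors are linearly independent.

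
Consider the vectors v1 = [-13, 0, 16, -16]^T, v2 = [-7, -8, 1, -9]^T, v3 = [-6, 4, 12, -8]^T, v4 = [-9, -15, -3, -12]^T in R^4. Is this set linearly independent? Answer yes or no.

no

Form the matrix with these vectors as rows and row reduce.
R2 ← R2 − (7/13)·R1: [0, -8, -99/13, -5/13]
R3 ← R3 − (6/13)·R1: [0, 4, 60/13, -8/13]
R4 ← R4 − (9/13)·R1: [0, -15, -183/13, -12/13]
R3 ← R3 + (1/2)·R2: [0, 0, 21/26, -21/26]
R4 ← R4 − (15/8)·R2: [0, 0, 21/104, -21/104]
R4 ← R4 − (1/4)·R3: [0, 0, 0, 0]
3 nonzero rows, so the 4 vectors span a space of dimension 3.
Since 3 < 4, the vectors are linearly dependent.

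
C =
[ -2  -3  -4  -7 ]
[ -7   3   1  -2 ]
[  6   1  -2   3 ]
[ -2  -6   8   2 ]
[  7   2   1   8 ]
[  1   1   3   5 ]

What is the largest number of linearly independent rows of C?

4

Row reduce to echelon form.
R2 ← R2 − (7/2)·R1: [0, 27/2, 15, 45/2]
R3 ← R3 + (3)·R1: [0, -8, -14, -18]
R4 ← R4 − R1: [0, -3, 12, 9]
R5 ← R5 + (7/2)·R1: [0, -17/2, -13, -33/2]
R6 ← R6 + (1/2)·R1: [0, -1/2, 1, 3/2]
R3 ← R3 + (16/27)·R2: [0, 0, -46/9, -14/3]
R4 ← R4 + (2/9)·R2: [0, 0, 46/3, 14]
R5 ← R5 + (17/27)·R2: [0, 0, -32/9, -7/3]
R6 ← R6 + (1/27)·R2: [0, 0, 14/9, 7/3]
R4 ← R4 + (3)·R3: [0, 0, 0, 0]
R5 ← R5 − (16/23)·R3: [0, 0, 0, 21/23]
R6 ← R6 + (7/23)·R3: [0, 0, 0, 21/23]
Swap R4 ↔ R5
R6 ← R6 − R4: [0, 0, 0, 0]
Echelon form has 4 nonzero rows, so rank(C) = 4.
The rank gives the maximum number of linearly independent rows: 4.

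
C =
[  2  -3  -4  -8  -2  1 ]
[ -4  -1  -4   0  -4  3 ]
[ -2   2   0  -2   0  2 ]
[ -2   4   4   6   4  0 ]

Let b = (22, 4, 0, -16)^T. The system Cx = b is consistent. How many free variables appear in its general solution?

2

Row reduce the augmented matrix [C | b].
R2 ← R2 + (2)·R1: [0, -7, -12, -16, -8, 5, 48]
R3 ← R3 + R1: [0, -1, -4, -10, -2, 3, 22]
R4 ← R4 + R1: [0, 1, 0, -2, 2, 1, 6]
R3 ← R3 − (1/7)·R2: [0, 0, -16/7, -54/7, -6/7, 16/7, 106/7]
R4 ← R4 + (1/7)·R2: [0, 0, -12/7, -30/7, 6/7, 12/7, 90/7]
R4 ← R4 − (3/4)·R3: [0, 0, 0, 3/2, 3/2, 0, 3/2]
The echelon form has 4 nonzero rows, and every pivot lies in the first 6 columns, so rank(C) = rank([C|b]) = 4.
The system is consistent.
Free variables = (unknowns) − (rank) = 6 − 4 = 2.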